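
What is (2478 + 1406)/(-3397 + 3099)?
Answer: -1942/149 ≈ -13.034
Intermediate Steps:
(2478 + 1406)/(-3397 + 3099) = 3884/(-298) = 3884*(-1/298) = -1942/149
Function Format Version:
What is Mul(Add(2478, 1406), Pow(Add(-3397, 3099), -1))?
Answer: Rational(-1942, 149) ≈ -13.034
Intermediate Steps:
Mul(Add(2478, 1406), Pow(Add(-3397, 3099), -1)) = Mul(3884, Pow(-298, -1)) = Mul(3884, Rational(-1, 298)) = Rational(-1942, 149)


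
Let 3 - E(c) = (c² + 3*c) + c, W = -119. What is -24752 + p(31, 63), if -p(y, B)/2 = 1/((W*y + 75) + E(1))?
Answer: -44751615/1808 ≈ -24752.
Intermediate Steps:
E(c) = 3 - c² - 4*c (E(c) = 3 - ((c² + 3*c) + c) = 3 - (c² + 4*c) = 3 + (-c² - 4*c) = 3 - c² - 4*c)
p(y, B) = -2/(73 - 119*y) (p(y, B) = -2/((-119*y + 75) + (3 - 1*1² - 4*1)) = -2/((75 - 119*y) + (3 - 1*1 - 4)) = -2/((75 - 119*y) + (3 - 1 - 4)) = -2/((75 - 119*y) - 2) = -2/(73 - 119*y))
-24752 + p(31, 63) = -24752 + 2/(-73 + 119*31) = -24752 + 2/(-73 + 3689) = -24752 + 2/3616 = -24752 + 2*(1/3616) = -24752 + 1/1808 = -44751615/1808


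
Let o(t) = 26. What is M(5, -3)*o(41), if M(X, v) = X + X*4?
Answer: 650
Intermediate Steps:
M(X, v) = 5*X (M(X, v) = X + 4*X = 5*X)
M(5, -3)*o(41) = (5*5)*26 = 25*26 = 650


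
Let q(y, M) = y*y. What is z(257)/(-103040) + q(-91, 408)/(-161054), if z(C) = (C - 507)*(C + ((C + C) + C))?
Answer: 506720047/207437552 ≈ 2.4428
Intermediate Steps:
q(y, M) = y²
z(C) = 4*C*(-507 + C) (z(C) = (-507 + C)*(C + (2*C + C)) = (-507 + C)*(C + 3*C) = (-507 + C)*(4*C) = 4*C*(-507 + C))
z(257)/(-103040) + q(-91, 408)/(-161054) = (4*257*(-507 + 257))/(-103040) + (-91)²/(-161054) = (4*257*(-250))*(-1/103040) + 8281*(-1/161054) = -257000*(-1/103040) - 8281/161054 = 6425/2576 - 8281/161054 = 506720047/207437552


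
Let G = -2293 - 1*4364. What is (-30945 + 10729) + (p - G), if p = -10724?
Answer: -24283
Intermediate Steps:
G = -6657 (G = -2293 - 4364 = -6657)
(-30945 + 10729) + (p - G) = (-30945 + 10729) + (-10724 - 1*(-6657)) = -20216 + (-10724 + 6657) = -20216 - 4067 = -24283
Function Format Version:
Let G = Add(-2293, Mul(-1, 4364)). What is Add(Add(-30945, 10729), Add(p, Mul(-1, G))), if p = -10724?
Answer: -24283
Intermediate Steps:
G = -6657 (G = Add(-2293, -4364) = -6657)
Add(Add(-30945, 10729), Add(p, Mul(-1, G))) = Add(Add(-30945, 10729), Add(-10724, Mul(-1, -6657))) = Add(-20216, Add(-10724, 6657)) = Add(-20216, -4067) = -24283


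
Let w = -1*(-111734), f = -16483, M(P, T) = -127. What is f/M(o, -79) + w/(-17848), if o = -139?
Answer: 6086921/49276 ≈ 123.53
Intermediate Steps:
w = 111734
f/M(o, -79) + w/(-17848) = -16483/(-127) + 111734/(-17848) = -16483*(-1/127) + 111734*(-1/17848) = 16483/127 - 2429/388 = 6086921/49276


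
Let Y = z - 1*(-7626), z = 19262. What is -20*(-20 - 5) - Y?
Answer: -26388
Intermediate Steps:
Y = 26888 (Y = 19262 - 1*(-7626) = 19262 + 7626 = 26888)
-20*(-20 - 5) - Y = -20*(-20 - 5) - 1*26888 = -20*(-25) - 26888 = 500 - 26888 = -26388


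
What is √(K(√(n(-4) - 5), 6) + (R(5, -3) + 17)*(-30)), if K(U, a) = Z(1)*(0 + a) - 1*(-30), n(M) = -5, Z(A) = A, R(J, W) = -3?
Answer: 8*I*√6 ≈ 19.596*I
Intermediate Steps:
K(U, a) = 30 + a (K(U, a) = 1*(0 + a) - 1*(-30) = 1*a + 30 = a + 30 = 30 + a)
√(K(√(n(-4) - 5), 6) + (R(5, -3) + 17)*(-30)) = √((30 + 6) + (-3 + 17)*(-30)) = √(36 + 14*(-30)) = √(36 - 420) = √(-384) = 8*I*√6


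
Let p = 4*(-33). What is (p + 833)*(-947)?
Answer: -663847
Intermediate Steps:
p = -132
(p + 833)*(-947) = (-132 + 833)*(-947) = 701*(-947) = -663847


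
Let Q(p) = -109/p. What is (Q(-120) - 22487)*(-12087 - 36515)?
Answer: 65572141631/60 ≈ 1.0929e+9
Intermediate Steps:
(Q(-120) - 22487)*(-12087 - 36515) = (-109/(-120) - 22487)*(-12087 - 36515) = (-109*(-1/120) - 22487)*(-48602) = (109/120 - 22487)*(-48602) = -2698331/120*(-48602) = 65572141631/60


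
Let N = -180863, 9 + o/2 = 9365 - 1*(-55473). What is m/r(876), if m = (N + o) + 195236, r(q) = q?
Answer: 144031/876 ≈ 164.42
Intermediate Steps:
o = 129658 (o = -18 + 2*(9365 - 1*(-55473)) = -18 + 2*(9365 + 55473) = -18 + 2*64838 = -18 + 129676 = 129658)
m = 144031 (m = (-180863 + 129658) + 195236 = -51205 + 195236 = 144031)
m/r(876) = 144031/876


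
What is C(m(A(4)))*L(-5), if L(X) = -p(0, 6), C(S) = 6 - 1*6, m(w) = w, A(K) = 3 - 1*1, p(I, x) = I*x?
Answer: 0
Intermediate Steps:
A(K) = 2 (A(K) = 3 - 1 = 2)
C(S) = 0 (C(S) = 6 - 6 = 0)
L(X) = 0 (L(X) = -0*6 = -1*0 = 0)
C(m(A(4)))*L(-5) = 0*0 = 0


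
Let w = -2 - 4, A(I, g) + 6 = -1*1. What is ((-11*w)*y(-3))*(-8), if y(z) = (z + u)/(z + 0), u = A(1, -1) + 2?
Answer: -1408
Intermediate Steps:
A(I, g) = -7 (A(I, g) = -6 - 1*1 = -6 - 1 = -7)
u = -5 (u = -7 + 2 = -5)
w = -6
y(z) = (-5 + z)/z (y(z) = (z - 5)/(z + 0) = (-5 + z)/z)
((-11*w)*y(-3))*(-8) = ((-11*(-6))*((-5 - 3)/(-3)))*(-8) = (66*(-⅓*(-8)))*(-8) = (66*(8/3))*(-8) = 176*(-8) = -1408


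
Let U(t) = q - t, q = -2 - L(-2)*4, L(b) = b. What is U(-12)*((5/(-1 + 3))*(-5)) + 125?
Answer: -100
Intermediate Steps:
q = 6 (q = -2 - (-2)*4 = -2 - 1*(-8) = -2 + 8 = 6)
U(t) = 6 - t
U(-12)*((5/(-1 + 3))*(-5)) + 125 = (6 - 1*(-12))*((5/(-1 + 3))*(-5)) + 125 = (6 + 12)*((5/2)*(-5)) + 125 = 18*((5*(½))*(-5)) + 125 = 18*((5/2)*(-5)) + 125 = 18*(-25/2) + 125 = -225 + 125 = -100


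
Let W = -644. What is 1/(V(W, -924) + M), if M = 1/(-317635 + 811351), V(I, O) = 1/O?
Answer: -19008066/20533 ≈ -925.73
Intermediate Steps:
M = 1/493716 ≈ 2.0255e-6
1/(V(W, -924) + M) = 1/(1/(-924) + 1/493716) = 1/(-1/924 + 1/493716) = 1/(-20533/19008066) = -19008066/20533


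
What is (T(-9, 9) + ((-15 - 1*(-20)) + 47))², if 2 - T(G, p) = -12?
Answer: 4356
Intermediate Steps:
T(G, p) = 14 (T(G, p) = 2 - 1*(-12) = 2 + 12 = 14)
(T(-9, 9) + ((-15 - 1*(-20)) + 47))² = (14 + ((-15 - 1*(-20)) + 47))² = (14 + ((-15 + 20) + 47))² = (14 + (5 + 47))² = (14 + 52)² = 66² = 4356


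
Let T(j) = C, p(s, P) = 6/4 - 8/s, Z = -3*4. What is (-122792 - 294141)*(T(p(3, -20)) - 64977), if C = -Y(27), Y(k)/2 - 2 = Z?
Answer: 27082716881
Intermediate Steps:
Z = -12
Y(k) = -20 (Y(k) = 4 + 2*(-12) = 4 - 24 = -20)
p(s, P) = 3/2 - 8/s (p(s, P) = 6*(¼) - 8/s = 3/2 - 8/s)
C = 20 (C = -1*(-20) = 20)
T(j) = 20
(-122792 - 294141)*(T(p(3, -20)) - 64977) = (-122792 - 294141)*(20 - 64977) = -416933*(-64957) = 27082716881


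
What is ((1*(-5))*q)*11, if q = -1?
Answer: 55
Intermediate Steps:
((1*(-5))*q)*11 = ((1*(-5))*(-1))*11 = -5*(-1)*11 = 5*11 = 55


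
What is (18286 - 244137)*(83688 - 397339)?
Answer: 70838392001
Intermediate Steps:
(18286 - 244137)*(83688 - 397339) = -225851*(-313651) = 70838392001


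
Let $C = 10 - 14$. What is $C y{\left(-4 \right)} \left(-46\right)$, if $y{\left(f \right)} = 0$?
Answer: $0$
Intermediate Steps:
$C = -4$
$C y{\left(-4 \right)} \left(-46\right) = \left(-4\right) 0 \left(-46\right) = 0 \left(-46\right) = 0$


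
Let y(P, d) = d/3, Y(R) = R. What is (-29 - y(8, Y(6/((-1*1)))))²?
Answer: 729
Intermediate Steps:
y(P, d) = d/3 (y(P, d) = d*(⅓) = d/3)
(-29 - y(8, Y(6/((-1*1)))))² = (-29 - 6/((-1*1))/3)² = (-29 - 6/(-1)/3)² = (-29 - 6*(-1)/3)² = (-29 - (-6)/3)² = (-29 - 1*(-2))² = (-29 + 2)² = (-27)² = 729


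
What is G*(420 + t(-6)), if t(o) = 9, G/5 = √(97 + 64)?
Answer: 2145*√161 ≈ 27217.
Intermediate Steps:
G = 5*√161 (G = 5*√(97 + 64) = 5*√161 ≈ 63.443)
G*(420 + t(-6)) = (5*√161)*(420 + 9) = (5*√161)*429 = 2145*√161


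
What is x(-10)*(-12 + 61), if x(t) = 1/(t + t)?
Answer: -49/20 ≈ -2.4500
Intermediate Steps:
x(t) = 1/(2*t)
x(-10)*(-12 + 61) = ((½)/(-10))*(-12 + 61) = ((½)*(-⅒))*49 = -1/20*49 = -49/20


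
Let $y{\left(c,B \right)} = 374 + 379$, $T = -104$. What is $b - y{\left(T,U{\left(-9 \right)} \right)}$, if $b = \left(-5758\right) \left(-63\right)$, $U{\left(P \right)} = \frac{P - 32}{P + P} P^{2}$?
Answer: $362001$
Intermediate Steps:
$U{\left(P \right)} = \frac{P \left(-32 + P\right)}{2}$ ($U{\left(P \right)} = \frac{-32 + P}{2 P} P^{2} = \frac{P \left(-32 + P\right)}{2}$)
$y{\left(c,B \right)} = 753$
$b = 362754$
$b - y{\left(T,U{\left(-9 \right)} \right)} = 362754 - 753 = 362001$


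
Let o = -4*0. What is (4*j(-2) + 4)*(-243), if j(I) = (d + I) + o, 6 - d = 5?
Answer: 0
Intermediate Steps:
d = 1 (d = 6 - 1*5 = 6 - 5 = 1)
o = 0
j(I) = 1 + I (j(I) = (1 + I) + 0 = 1 + I)
(4*j(-2) + 4)*(-243) = (4*(1 - 2) + 4)*(-243) = (4*(-1) + 4)*(-243) = (-4 + 4)*(-243) = 0*(-243) = 0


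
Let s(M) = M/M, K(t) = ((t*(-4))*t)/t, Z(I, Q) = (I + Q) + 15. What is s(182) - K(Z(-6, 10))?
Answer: 77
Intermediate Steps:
Z(I, Q) = 15 + I + Q
K(t) = -4*t (K(t) = ((-4*t)*t)/t = (-4*t**2)/t = -4*t)
s(M) = 1
s(182) - K(Z(-6, 10)) = 1 - (-4)*(15 - 6 + 10) = 1 - (-4)*19 = 1 - 1*(-76) = 1 + 76 = 77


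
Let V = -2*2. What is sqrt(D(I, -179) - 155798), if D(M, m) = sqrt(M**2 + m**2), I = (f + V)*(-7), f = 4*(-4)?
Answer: sqrt(-155798 + sqrt(51641)) ≈ 394.42*I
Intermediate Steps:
V = -4
f = -16
I = 140 (I = (-16 - 4)*(-7) = -20*(-7) = 140)
sqrt(D(I, -179) - 155798) = sqrt(sqrt(140**2 + (-179)**2) - 155798) = sqrt(sqrt(19600 + 32041) - 155798) = sqrt(sqrt(51641) - 155798) = sqrt(-155798 + sqrt(51641))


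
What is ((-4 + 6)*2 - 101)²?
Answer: 9409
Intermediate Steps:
((-4 + 6)*2 - 101)² = (2*2 - 101)² = (4 - 101)² = (-97)² = 9409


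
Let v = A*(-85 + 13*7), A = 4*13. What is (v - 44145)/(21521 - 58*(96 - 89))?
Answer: -43833/21115 ≈ -2.0759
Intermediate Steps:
A = 52
v = 312 (v = 52*(-85 + 13*7) = 52*(-85 + 91) = 52*6 = 312)
(v - 44145)/(21521 - 58*(96 - 89)) = (312 - 44145)/(21521 - 58*(96 - 89)) = -43833/(21521 - 58*7) = -43833/(21521 - 406) = -43833/21115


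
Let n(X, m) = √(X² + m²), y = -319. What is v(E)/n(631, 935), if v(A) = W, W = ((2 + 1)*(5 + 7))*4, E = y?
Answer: 72*√1272386/636193 ≈ 0.12766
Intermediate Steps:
E = -319
W = 144 (W = (3*12)*4 = 36*4 = 144)
v(A) = 144
v(E)/n(631, 935) = 144/(√(631² + 935²)) = 144/(√(398161 + 874225)) = 144/(√1272386) = 144*(√1272386/1272386) = 72*√1272386/636193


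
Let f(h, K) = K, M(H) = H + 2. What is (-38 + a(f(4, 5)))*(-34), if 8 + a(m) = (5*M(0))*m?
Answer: -136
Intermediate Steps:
M(H) = 2 + H
a(m) = -8 + 10*m (a(m) = -8 + (5*(2 + 0))*m = -8 + (5*2)*m = -8 + 10*m)
(-38 + a(f(4, 5)))*(-34) = (-38 + (-8 + 10*5))*(-34) = (-38 + (-8 + 50))*(-34) = (-38 + 42)*(-34) = 4*(-34) = -136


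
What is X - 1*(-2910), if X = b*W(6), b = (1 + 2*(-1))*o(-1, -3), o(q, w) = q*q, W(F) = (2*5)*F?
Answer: 2850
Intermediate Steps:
W(F) = 10*F
o(q, w) = q**2
b = -1 (b = (1 + 2*(-1))*(-1)**2 = (1 - 2)*1 = -1*1 = -1)
X = -60 (X = -10*6 = -1*60 = -60)
X - 1*(-2910) = -60 - 1*(-2910) = -60 + 2910 = 2850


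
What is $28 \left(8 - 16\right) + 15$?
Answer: $-209$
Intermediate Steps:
$28 \left(8 - 16\right) + 15 = 28 \left(-8\right) + 15 = -224 + 15 = -209$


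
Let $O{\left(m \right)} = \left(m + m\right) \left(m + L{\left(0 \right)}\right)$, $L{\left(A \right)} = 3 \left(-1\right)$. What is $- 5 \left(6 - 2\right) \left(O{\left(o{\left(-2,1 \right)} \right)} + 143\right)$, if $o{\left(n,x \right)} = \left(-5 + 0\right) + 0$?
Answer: $-4460$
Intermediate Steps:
$L{\left(A \right)} = -3$
$o{\left(n,x \right)} = -5$ ($o{\left(n,x \right)} = -5 + 0 = -5$)
$O{\left(m \right)} = 2 m \left(-3 + m\right)$ ($O{\left(m \right)} = \left(m + m\right) \left(m - 3\right) = 2 m \left(-3 + m\right)$)
$- 5 \left(6 - 2\right) \left(O{\left(o{\left(-2,1 \right)} \right)} + 143\right) = - 5 \left(6 - 2\right) \left(2 \left(-5\right) \left(-3 - 5\right) + 143\right) = \left(-5\right) 4 \left(2 \left(-5\right) \left(-8\right) + 143\right) = - 20 \left(80 + 143\right) = \left(-20\right) 223 = -4460$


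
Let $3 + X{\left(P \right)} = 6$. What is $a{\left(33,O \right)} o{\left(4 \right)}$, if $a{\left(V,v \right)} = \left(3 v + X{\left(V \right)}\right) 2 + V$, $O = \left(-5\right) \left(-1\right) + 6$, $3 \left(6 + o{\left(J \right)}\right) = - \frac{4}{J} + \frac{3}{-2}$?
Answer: $- \frac{1435}{2} \approx -717.5$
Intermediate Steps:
$o{\left(J \right)} = - \frac{13}{2} - \frac{4}{3 J}$ ($o{\left(J \right)} = -6 + \frac{- \frac{4}{J} + \frac{3}{-2}}{3} = -6 + \frac{- \frac{4}{J} + 3 \left(- \frac{1}{2}\right)}{3} = -6 + \frac{- \frac{4}{J} - \frac{3}{2}}{3} = -6 + \frac{- \frac{3}{2} - \frac{4}{J}}{3} = -6 - \left(\frac{1}{2} + \frac{4}{3 J}\right) = - \frac{13}{2} - \frac{4}{3 J}$)
$X{\left(P \right)} = 3$ ($X{\left(P \right)} = -3 + 6 = 3$)
$O = 11$ ($O = 5 + 6 = 11$)
$a{\left(V,v \right)} = 6 + V + 6 v$ ($a{\left(V,v \right)} = \left(3 v + 3\right) 2 + V = \left(3 + 3 v\right) 2 + V = \left(6 + 6 v\right) + V = 6 + V + 6 v$)
$a{\left(33,O \right)} o{\left(4 \right)} = \left(6 + 33 + 6 \cdot 11\right) \frac{-8 - 156}{6 \cdot 4} = \left(6 + 33 + 66\right) \frac{1}{6} \cdot \frac{1}{4} \left(-8 - 156\right) = 105 \cdot \frac{1}{6} \cdot \frac{1}{4} \left(-164\right) = 105 \left(- \frac{41}{6}\right) = - \frac{1435}{2}$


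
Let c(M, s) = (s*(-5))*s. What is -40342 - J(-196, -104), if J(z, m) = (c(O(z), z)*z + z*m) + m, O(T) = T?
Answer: -37708302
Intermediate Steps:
c(M, s) = -5*s**2 (c(M, s) = (-5*s)*s = -5*s**2)
J(z, m) = m - 5*z**3 + m*z (J(z, m) = ((-5*z**2)*z + z*m) + m = (-5*z**3 + m*z) + m = m - 5*z**3 + m*z)
-40342 - J(-196, -104) = -40342 - (-104 - 5*(-196)**3 - 104*(-196)) = -40342 - (-104 - 5*(-7529536) + 20384) = -40342 - (-104 + 37647680 + 20384) = -40342 - 1*37667960 = -40342 - 37667960 = -37708302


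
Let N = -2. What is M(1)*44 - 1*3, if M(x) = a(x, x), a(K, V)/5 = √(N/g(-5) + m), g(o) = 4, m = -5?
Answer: -3 + 110*I*√22 ≈ -3.0 + 515.95*I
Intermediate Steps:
a(K, V) = 5*I*√22/2 (a(K, V) = 5*√(-2/4 - 5) = 5*√(-2*¼ - 5) = 5*√(-½ - 5) = 5*√(-11/2) = 5*(I*√22/2) = 5*I*√22/2)
M(x) = 5*I*√22/2
M(1)*44 - 1*3 = (5*I*√22/2)*44 - 1*3 = 110*I*√22 - 3 = -3 + 110*I*√22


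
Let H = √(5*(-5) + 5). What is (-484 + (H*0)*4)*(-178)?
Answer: 86152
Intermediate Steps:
H = 2*I*√5 (H = √(-25 + 5) = √(-20) = 2*I*√5 ≈ 4.4721*I)
(-484 + (H*0)*4)*(-178) = (-484 + ((2*I*√5)*0)*4)*(-178) = (-484 + 0*4)*(-178) = (-484 + 0)*(-178) = -484*(-178) = 86152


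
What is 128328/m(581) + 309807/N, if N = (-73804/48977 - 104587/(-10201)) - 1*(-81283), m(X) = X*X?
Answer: 19153677712651545429/4569959878638659582 ≈ 4.1912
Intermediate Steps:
m(X) = X²
N = 40614524888586/499614377 (N = (-73804*1/48977 - 104587*(-1/10201)) + 81283 = (-73804/48977 + 104587/10201) + 81283 = 4369482895/499614377 + 81283 = 40614524888586/499614377 ≈ 81292.)
128328/m(581) + 309807/N = 128328/(581²) + 309807/(40614524888586/499614377) = 128328/337561 + 309807*(499614377/40614524888586) = 128328*(1/337561) + 51594677098413/13538174962862 = 128328/337561 + 51594677098413/13538174962862 = 19153677712651545429/4569959878638659582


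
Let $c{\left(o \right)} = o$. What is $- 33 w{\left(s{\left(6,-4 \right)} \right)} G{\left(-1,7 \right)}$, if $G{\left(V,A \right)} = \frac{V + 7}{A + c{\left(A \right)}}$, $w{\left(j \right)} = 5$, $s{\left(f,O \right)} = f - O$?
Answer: $- \frac{495}{7} \approx -70.714$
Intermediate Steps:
$G{\left(V,A \right)} = \frac{7 + V}{2 A}$ ($G{\left(V,A \right)} = \frac{V + 7}{A + A} = \frac{7 + V}{2 A}$)
$- 33 w{\left(s{\left(6,-4 \right)} \right)} G{\left(-1,7 \right)} = \left(-33\right) 5 \frac{7 - 1}{2 \cdot 7} = - 165 \cdot \frac{1}{2} \cdot \frac{1}{7} \cdot 6 = \left(-165\right) \frac{3}{7} = - \frac{495}{7}$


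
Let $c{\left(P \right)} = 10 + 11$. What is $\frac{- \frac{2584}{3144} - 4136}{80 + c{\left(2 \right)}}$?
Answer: $- \frac{1625771}{39693} \approx -40.959$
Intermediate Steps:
$c{\left(P \right)} = 21$
$\frac{- \frac{2584}{3144} - 4136}{80 + c{\left(2 \right)}} = \frac{- \frac{2584}{3144} - 4136}{80 + 21} = \frac{\left(-2584\right) \frac{1}{3144} - 4136}{101} = \left(- \frac{323}{393} - 4136\right) \frac{1}{101} = \left(- \frac{1625771}{393}\right) \frac{1}{101} = - \frac{1625771}{39693}$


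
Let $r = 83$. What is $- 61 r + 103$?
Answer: $-4960$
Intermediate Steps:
$- 61 r + 103 = \left(-61\right) 83 + 103 = -5063 + 103 = -4960$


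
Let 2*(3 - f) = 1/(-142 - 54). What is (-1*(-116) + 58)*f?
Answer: 102399/196 ≈ 522.44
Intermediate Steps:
f = 1177/392 (f = 3 - 1/(2*(-142 - 54)) = 3 - 1/2/(-196) = 3 - 1/2*(-1/196) = 3 + 1/392 = 1177/392 ≈ 3.0026)
(-1*(-116) + 58)*f = (-1*(-116) + 58)*(1177/392) = (116 + 58)*(1177/392) = 174*(1177/392) = 102399/196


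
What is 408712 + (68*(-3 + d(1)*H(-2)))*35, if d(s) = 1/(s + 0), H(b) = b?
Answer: 396812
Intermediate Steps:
d(s) = 1/s
408712 + (68*(-3 + d(1)*H(-2)))*35 = 408712 + (68*(-3 - 2/1))*35 = 408712 + (68*(-3 + 1*(-2)))*35 = 408712 + (68*(-3 - 2))*35 = 408712 + (68*(-5))*35 = 408712 - 340*35 = 408712 - 11900 = 396812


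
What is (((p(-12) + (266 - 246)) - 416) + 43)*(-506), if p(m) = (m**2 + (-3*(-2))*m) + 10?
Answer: 137126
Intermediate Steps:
p(m) = 10 + m**2 + 6*m (p(m) = (m**2 + 6*m) + 10 = 10 + m**2 + 6*m)
(((p(-12) + (266 - 246)) - 416) + 43)*(-506) = ((((10 + (-12)**2 + 6*(-12)) + (266 - 246)) - 416) + 43)*(-506) = ((((10 + 144 - 72) + 20) - 416) + 43)*(-506) = (((82 + 20) - 416) + 43)*(-506) = ((102 - 416) + 43)*(-506) = (-314 + 43)*(-506) = -271*(-506) = 137126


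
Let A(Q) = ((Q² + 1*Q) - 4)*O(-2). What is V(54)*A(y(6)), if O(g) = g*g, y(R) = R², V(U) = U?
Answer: 286848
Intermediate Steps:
O(g) = g²
A(Q) = -16 + 4*Q + 4*Q² (A(Q) = ((Q² + 1*Q) - 4)*(-2)² = ((Q² + Q) - 4)*4 = ((Q + Q²) - 4)*4 = (-4 + Q + Q²)*4 = -16 + 4*Q + 4*Q²)
V(54)*A(y(6)) = 54*(-16 + 4*6² + 4*(6²)²) = 54*(-16 + 4*36 + 4*36²) = 54*(-16 + 144 + 4*1296) = 54*(-16 + 144 + 5184) = 54*5312 = 286848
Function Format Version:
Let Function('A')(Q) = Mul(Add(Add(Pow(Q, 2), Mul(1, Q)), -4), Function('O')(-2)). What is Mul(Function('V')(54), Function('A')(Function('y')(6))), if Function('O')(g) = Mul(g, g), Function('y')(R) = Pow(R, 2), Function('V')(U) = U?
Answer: 286848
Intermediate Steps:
Function('O')(g) = Pow(g, 2)
Function('A')(Q) = Add(-16, Mul(4, Q), Mul(4, Pow(Q, 2))) (Function('A')(Q) = Mul(Add(Add(Pow(Q, 2), Mul(1, Q)), -4), Pow(-2, 2)) = Mul(Add(Add(Pow(Q, 2), Q), -4), 4) = Mul(Add(Add(Q, Pow(Q, 2)), -4), 4) = Mul(Add(-4, Q, Pow(Q, 2)), 4) = Add(-16, Mul(4, Q), Mul(4, Pow(Q, 2))))
Mul(Function('V')(54), Function('A')(Function('y')(6))) = Mul(54, Add(-16, Mul(4, Pow(6, 2)), Mul(4, Pow(Pow(6, 2), 2)))) = Mul(54, Add(-16, Mul(4, 36), Mul(4, Pow(36, 2)))) = Mul(54, Add(-16, 144, Mul(4, 1296))) = Mul(54, Add(-16, 144, 5184)) = Mul(54, 5312) = 286848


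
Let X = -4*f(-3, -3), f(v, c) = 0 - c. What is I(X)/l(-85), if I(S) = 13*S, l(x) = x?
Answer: 156/85 ≈ 1.8353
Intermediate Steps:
f(v, c) = -c
X = -12 (X = -(-4)*(-3) = -4*3 = -12)
I(X)/l(-85) = (13*(-12))/(-85) = -156*(-1/85) = 156/85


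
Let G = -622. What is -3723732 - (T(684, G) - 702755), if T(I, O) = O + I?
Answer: -3021039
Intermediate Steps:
T(I, O) = I + O
-3723732 - (T(684, G) - 702755) = -3723732 - ((684 - 622) - 702755) = -3723732 - (62 - 702755) = -3723732 - 1*(-702693) = -3723732 + 702693 = -3021039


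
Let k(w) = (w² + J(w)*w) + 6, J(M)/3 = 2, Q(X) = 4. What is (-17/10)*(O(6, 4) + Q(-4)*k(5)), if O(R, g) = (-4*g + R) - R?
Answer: -1938/5 ≈ -387.60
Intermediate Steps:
O(R, g) = -4*g (O(R, g) = (R - 4*g) - R = -4*g)
J(M) = 6 (J(M) = 3*2 = 6)
k(w) = 6 + w² + 6*w (k(w) = (w² + 6*w) + 6 = 6 + w² + 6*w)
(-17/10)*(O(6, 4) + Q(-4)*k(5)) = (-17/10)*(-4*4 + 4*(6 + 5² + 6*5)) = (-17*⅒)*(-16 + 4*(6 + 25 + 30)) = -17*(-16 + 4*61)/10 = -17*(-16 + 244)/10 = -17/10*228 = -1938/5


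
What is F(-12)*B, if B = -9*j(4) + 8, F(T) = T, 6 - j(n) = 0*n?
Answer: 552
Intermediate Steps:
j(n) = 6 (j(n) = 6 - 0*n = 6 - 1*0 = 6 + 0 = 6)
B = -46 (B = -9*6 + 8 = -54 + 8 = -46)
F(-12)*B = -12*(-46) = 552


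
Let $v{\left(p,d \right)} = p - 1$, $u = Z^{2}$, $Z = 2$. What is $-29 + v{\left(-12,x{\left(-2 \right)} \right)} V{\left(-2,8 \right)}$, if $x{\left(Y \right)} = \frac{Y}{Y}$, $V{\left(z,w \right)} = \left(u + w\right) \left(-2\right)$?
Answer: $283$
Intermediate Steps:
$u = 4$ ($u = 2^{2} = 4$)
$V{\left(z,w \right)} = -8 - 2 w$ ($V{\left(z,w \right)} = \left(4 + w\right) \left(-2\right) = -8 - 2 w$)
$x{\left(Y \right)} = 1$
$v{\left(p,d \right)} = -1 + p$
$-29 + v{\left(-12,x{\left(-2 \right)} \right)} V{\left(-2,8 \right)} = -29 + \left(-1 - 12\right) \left(-8 - 16\right) = -29 - 13 \left(-8 - 16\right) = -29 - -312 = -29 + 312 = 283$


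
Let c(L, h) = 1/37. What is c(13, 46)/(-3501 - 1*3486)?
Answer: -1/258519 ≈ -3.8682e-6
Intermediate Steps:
c(L, h) = 1/37
c(13, 46)/(-3501 - 1*3486) = 1/(37*(-3501 - 1*3486)) = 1/(37*(-3501 - 3486)) = (1/37)/(-6987) = (1/37)*(-1/6987) = -1/258519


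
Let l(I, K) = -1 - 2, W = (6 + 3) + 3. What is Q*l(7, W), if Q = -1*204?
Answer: 612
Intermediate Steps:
W = 12 (W = 9 + 3 = 12)
l(I, K) = -3
Q = -204
Q*l(7, W) = -204*(-3) = 612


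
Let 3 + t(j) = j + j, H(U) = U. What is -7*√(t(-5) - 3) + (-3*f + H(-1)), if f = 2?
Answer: -7 - 28*I ≈ -7.0 - 28.0*I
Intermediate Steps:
t(j) = -3 + 2*j (t(j) = -3 + (j + j) = -3 + 2*j)
-7*√(t(-5) - 3) + (-3*f + H(-1)) = -7*√((-3 + 2*(-5)) - 3) + (-3*2 - 1) = -7*√((-3 - 10) - 3) + (-6 - 1) = -7*√(-13 - 3) - 7 = -28*I - 7 = -7 - 28*I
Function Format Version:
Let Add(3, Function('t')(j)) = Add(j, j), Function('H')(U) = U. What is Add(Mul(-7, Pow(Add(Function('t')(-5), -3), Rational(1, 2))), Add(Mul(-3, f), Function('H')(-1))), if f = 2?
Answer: Add(-7, Mul(-28, I)) ≈ Add(-7.0000, Mul(-28.000, I))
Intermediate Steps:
Function('t')(j) = Add(-3, Mul(2, j)) (Function('t')(j) = Add(-3, Add(j, j)) = Add(-3, Mul(2, j)))
Add(Mul(-7, Pow(Add(Function('t')(-5), -3), Rational(1, 2))), Add(Mul(-3, f), Function('H')(-1))) = Add(Mul(-7, Pow(Add(Add(-3, Mul(2, -5)), -3), Rational(1, 2))), Add(Mul(-3, 2), -1)) = Add(Mul(-7, Pow(Add(Add(-3, -10), -3), Rational(1, 2))), Add(-6, -1)) = Add(Mul(-7, Pow(Add(-13, -3), Rational(1, 2))), -7) = Add(Mul(-7, Pow(-16, Rational(1, 2))), -7) = Add(Mul(-7, Mul(4, I)), -7) = Add(Mul(-28, I), -7) = Add(-7, Mul(-28, I))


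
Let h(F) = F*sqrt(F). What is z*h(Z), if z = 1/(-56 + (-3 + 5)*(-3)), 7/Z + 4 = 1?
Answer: 7*I*sqrt(21)/558 ≈ 0.057487*I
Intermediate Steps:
Z = -7/3 (Z = 7/(-4 + 1) = 7/(-3) = 7*(-1/3) = -7/3 ≈ -2.3333)
h(F) = F**(3/2)
z = -1/62 (z = 1/(-56 + 2*(-3)) = 1/(-56 - 6) = 1/(-62) = -1/62 ≈ -0.016129)
z*h(Z) = -(-7)*I*sqrt(21)/558 = 7*I*sqrt(21)/558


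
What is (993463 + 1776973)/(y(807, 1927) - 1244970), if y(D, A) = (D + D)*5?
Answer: -692609/309225 ≈ -2.2398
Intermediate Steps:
y(D, A) = 10*D (y(D, A) = (2*D)*5 = 10*D)
(993463 + 1776973)/(y(807, 1927) - 1244970) = (993463 + 1776973)/(10*807 - 1244970) = 2770436/(8070 - 1244970) = 2770436/(-1236900) = 2770436*(-1/1236900) = -692609/309225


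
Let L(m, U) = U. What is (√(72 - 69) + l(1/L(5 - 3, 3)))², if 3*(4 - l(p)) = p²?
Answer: 13636/729 + 214*√3/27 ≈ 32.433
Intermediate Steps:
l(p) = 4 - p²/3
(√(72 - 69) + l(1/L(5 - 3, 3)))² = (√(72 - 69) + (4 - (1/3)²/3))² = (√3 + (4 - (⅓)²/3))² = (√3 + (4 - ⅓*⅑))² = (√3 + (4 - 1/27))² = (√3 + 107/27)² = (107/27 + √3)²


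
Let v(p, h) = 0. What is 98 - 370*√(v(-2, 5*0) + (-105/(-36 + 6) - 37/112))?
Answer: 98 - 185*√2485/14 ≈ -560.73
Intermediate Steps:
98 - 370*√(v(-2, 5*0) + (-105/(-36 + 6) - 37/112)) = 98 - 370*√(0 + (-105/(-36 + 6) - 37/112)) = 98 - 370*√(0 + (-105/(-30) - 37*1/112)) = 98 - 370*√(0 + (-105*(-1/30) - 37/112)) = 98 - 370*√(0 + (7/2 - 37/112)) = 98 - 370*√(0 + 355/112) = 98 - 185*√2485/14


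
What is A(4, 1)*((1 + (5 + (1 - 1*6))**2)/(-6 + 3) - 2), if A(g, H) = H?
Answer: -7/3 ≈ -2.3333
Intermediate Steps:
A(4, 1)*((1 + (5 + (1 - 1*6))**2)/(-6 + 3) - 2) = 1*((1 + (5 + (1 - 1*6))**2)/(-6 + 3) - 2) = 1*((1 + (5 + (1 - 6))**2)/(-3) - 2) = 1*((1 + (5 - 5)**2)*(-1/3) - 2) = 1*((1 + 0**2)*(-1/3) - 2) = 1*((1 + 0)*(-1/3) - 2) = 1*(1*(-1/3) - 2) = 1*(-1/3 - 2) = 1*(-7/3) = -7/3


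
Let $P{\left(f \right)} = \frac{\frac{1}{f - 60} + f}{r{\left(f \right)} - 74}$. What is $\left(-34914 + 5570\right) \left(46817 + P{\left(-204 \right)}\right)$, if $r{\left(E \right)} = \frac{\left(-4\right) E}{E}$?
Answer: $- \frac{1768176861514}{1287} \approx -1.3739 \cdot 10^{9}$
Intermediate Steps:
$r{\left(E \right)} = -4$
$P{\left(f \right)} = - \frac{f}{78} - \frac{1}{78 \left(-60 + f\right)}$ ($P{\left(f \right)} = \frac{\frac{1}{f - 60} + f}{-4 - 74} = \frac{\frac{1}{-60 + f} + f}{-78} = \left(f + \frac{1}{-60 + f}\right) \left(- \frac{1}{78}\right) = - \frac{f}{78} - \frac{1}{78 \left(-60 + f\right)}$)
$\left(-34914 + 5570\right) \left(46817 + P{\left(-204 \right)}\right) = \left(-34914 + 5570\right) \left(46817 + \frac{1 + \left(-204\right)^{2} - -12240}{78 \left(60 - -204\right)}\right) = - 29344 \left(46817 + \frac{1 + 41616 + 12240}{78 \left(60 + 204\right)}\right) = - 29344 \left(46817 + \frac{1}{78} \cdot \frac{1}{264} \cdot 53857\right) = - 29344 \left(46817 + \frac{53857}{20592}\right) = \left(-29344\right) \frac{964109521}{20592} = - \frac{1768176861514}{1287}$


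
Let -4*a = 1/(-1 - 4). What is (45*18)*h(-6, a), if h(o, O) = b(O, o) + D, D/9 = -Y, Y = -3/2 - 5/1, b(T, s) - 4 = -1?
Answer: 49815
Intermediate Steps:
b(T, s) = 3 (b(T, s) = 4 - 1 = 3)
a = 1/20 (a = -1/(4*(-1 - 4)) = -¼/(-5) = -¼*(-⅕) = 1/20 ≈ 0.050000)
Y = -13/2 (Y = -3*½ - 5*1 = -3/2 - 5 = -13/2 ≈ -6.5000)
D = 117/2 (D = 9*(-1*(-13/2)) = 9*(13/2) = 117/2 ≈ 58.500)
h(o, O) = 123/2 (h(o, O) = 3 + 117/2 = 123/2)
(45*18)*h(-6, a) = (45*18)*(123/2) = 810*(123/2) = 49815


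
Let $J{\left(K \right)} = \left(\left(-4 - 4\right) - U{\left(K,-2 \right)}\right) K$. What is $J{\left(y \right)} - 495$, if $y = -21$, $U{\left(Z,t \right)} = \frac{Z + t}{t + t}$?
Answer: $- \frac{825}{4} \approx -206.25$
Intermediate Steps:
$U{\left(Z,t \right)} = \frac{Z + t}{2 t}$
$J{\left(K \right)} = K \left(- \frac{17}{2} + \frac{K}{4}\right)$ ($J{\left(K \right)} = \left(\left(-4 - 4\right) - \frac{K - 2}{2 \left(-2\right)}\right) K = \left(-8 - \frac{1}{2} \left(- \frac{1}{2}\right) \left(-2 + K\right)\right) K = \left(-8 - \left(\frac{1}{2} - \frac{K}{4}\right)\right) K = \left(-8 + \left(- \frac{1}{2} + \frac{K}{4}\right)\right) K = \left(- \frac{17}{2} + \frac{K}{4}\right) K = K \left(- \frac{17}{2} + \frac{K}{4}\right)$)
$J{\left(y \right)} - 495 = \frac{1}{4} \left(-21\right) \left(-34 - 21\right) - 495 = \frac{1}{4} \left(-21\right) \left(-55\right) - 495 = \frac{1155}{4} - 495 = - \frac{825}{4}$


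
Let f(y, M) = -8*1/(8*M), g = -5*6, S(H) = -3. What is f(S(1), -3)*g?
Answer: -10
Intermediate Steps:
g = -30
f(y, M) = -1/M (f(y, M) = -8*1/(8*M) = -1/M)
f(S(1), -3)*g = -1/(-3)*(-30) = -1*(-⅓)*(-30) = (⅓)*(-30) = -10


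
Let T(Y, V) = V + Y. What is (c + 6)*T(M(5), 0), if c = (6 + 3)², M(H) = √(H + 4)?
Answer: 261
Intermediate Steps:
M(H) = √(4 + H)
c = 81 (c = 9² = 81)
(c + 6)*T(M(5), 0) = (81 + 6)*(0 + √(4 + 5)) = 87*(0 + √9) = 87*(0 + 3) = 87*3 = 261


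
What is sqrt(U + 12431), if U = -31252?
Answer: I*sqrt(18821) ≈ 137.19*I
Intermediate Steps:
sqrt(U + 12431) = sqrt(-31252 + 12431) = sqrt(-18821) = I*sqrt(18821)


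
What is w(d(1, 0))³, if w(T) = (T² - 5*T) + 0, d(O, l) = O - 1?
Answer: 0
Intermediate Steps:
d(O, l) = -1 + O
w(T) = T² - 5*T
w(d(1, 0))³ = ((-1 + 1)*(-5 + (-1 + 1)))³ = (0*(-5 + 0))³ = (0*(-5))³ = 0³ = 0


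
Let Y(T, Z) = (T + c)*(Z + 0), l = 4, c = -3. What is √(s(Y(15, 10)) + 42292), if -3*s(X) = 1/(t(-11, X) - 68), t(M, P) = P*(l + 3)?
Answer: √56712048909/1158 ≈ 205.65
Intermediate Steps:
Y(T, Z) = Z*(-3 + T) (Y(T, Z) = (T - 3)*(Z + 0) = (-3 + T)*Z = Z*(-3 + T))
t(M, P) = 7*P (t(M, P) = P*(4 + 3) = P*7 = 7*P)
s(X) = -1/(3*(-68 + 7*X)) (s(X) = -1/(3*(7*X - 68)) = -1/(3*(-68 + 7*X)))
√(s(Y(15, 10)) + 42292) = √(-1/(-204 + 21*(10*(-3 + 15))) + 42292) = √(-1/(-204 + 21*(10*12)) + 42292) = √(-1/(-204 + 21*120) + 42292) = √(-1/(-204 + 2520) + 42292) = √(-1/2316 + 42292) = √(97948271/2316) = √56712048909/1158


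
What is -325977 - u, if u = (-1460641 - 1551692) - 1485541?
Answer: 4171897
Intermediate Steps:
u = -4497874 (u = -3012333 - 1485541 = -4497874)
-325977 - u = -325977 - 1*(-4497874) = -325977 + 4497874 = 4171897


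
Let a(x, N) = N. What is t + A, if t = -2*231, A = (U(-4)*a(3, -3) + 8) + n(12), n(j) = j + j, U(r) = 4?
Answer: -442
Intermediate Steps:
n(j) = 2*j
A = 20 (A = (4*(-3) + 8) + 2*12 = (-12 + 8) + 24 = -4 + 24 = 20)
t = -462
t + A = -462 + 20 = -442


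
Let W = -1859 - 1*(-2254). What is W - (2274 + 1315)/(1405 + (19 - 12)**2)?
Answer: 570741/1454 ≈ 392.53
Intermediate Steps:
W = 395 (W = -1859 + 2254 = 395)
W - (2274 + 1315)/(1405 + (19 - 12)**2) = 395 - (2274 + 1315)/(1405 + (19 - 12)**2) = 395 - 3589/(1405 + 7**2) = 395 - 3589/(1405 + 49) = 395 - 3589/1454 = 570741/1454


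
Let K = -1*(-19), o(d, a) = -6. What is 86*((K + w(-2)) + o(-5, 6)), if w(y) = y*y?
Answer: 1462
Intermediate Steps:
w(y) = y**2
K = 19
86*((K + w(-2)) + o(-5, 6)) = 86*((19 + (-2)**2) - 6) = 86*((19 + 4) - 6) = 86*(23 - 6) = 86*17 = 1462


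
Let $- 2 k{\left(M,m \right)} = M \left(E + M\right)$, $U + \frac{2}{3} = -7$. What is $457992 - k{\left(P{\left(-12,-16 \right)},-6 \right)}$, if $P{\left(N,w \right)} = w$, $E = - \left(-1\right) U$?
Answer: $\frac{1374544}{3} \approx 4.5818 \cdot 10^{5}$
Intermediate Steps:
$U = - \frac{23}{3}$ ($U = - \frac{2}{3} - 7 = - \frac{23}{3} \approx -7.6667$)
$E = - \frac{23}{3}$ ($E = - \frac{\left(-1\right) \left(-23\right)}{3} = \left(-1\right) \frac{23}{3} = - \frac{23}{3} \approx -7.6667$)
$k{\left(M,m \right)} = - \frac{M \left(- \frac{23}{3} + M\right)}{2}$
$457992 - k{\left(P{\left(-12,-16 \right)},-6 \right)} = 457992 - \frac{1}{6} \left(-16\right) \left(23 - -48\right) = 457992 - \frac{1}{6} \left(-16\right) \left(23 + 48\right) = 457992 - \frac{1}{6} \left(-16\right) 71 = 457992 - - \frac{568}{3} = 457992 + \frac{568}{3} = \frac{1374544}{3}$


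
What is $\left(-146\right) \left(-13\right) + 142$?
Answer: $2040$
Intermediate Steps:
$\left(-146\right) \left(-13\right) + 142 = 1898 + 142 = 2040$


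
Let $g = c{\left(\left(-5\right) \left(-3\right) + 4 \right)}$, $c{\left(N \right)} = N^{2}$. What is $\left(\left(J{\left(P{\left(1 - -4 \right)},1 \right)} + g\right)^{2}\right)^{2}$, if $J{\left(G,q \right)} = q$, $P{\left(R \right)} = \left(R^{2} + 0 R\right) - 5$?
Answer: $17172529936$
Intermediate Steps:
$P{\left(R \right)} = -5 + R^{2}$ ($P{\left(R \right)} = \left(R^{2} + 0\right) - 5 = R^{2} - 5 = -5 + R^{2}$)
$g = 361$ ($g = \left(\left(-5\right) \left(-3\right) + 4\right)^{2} = \left(15 + 4\right)^{2} = 19^{2} = 361$)
$\left(\left(J{\left(P{\left(1 - -4 \right)},1 \right)} + g\right)^{2}\right)^{2} = \left(\left(1 + 361\right)^{2}\right)^{2} = \left(362^{2}\right)^{2} = 131044^{2} = 17172529936$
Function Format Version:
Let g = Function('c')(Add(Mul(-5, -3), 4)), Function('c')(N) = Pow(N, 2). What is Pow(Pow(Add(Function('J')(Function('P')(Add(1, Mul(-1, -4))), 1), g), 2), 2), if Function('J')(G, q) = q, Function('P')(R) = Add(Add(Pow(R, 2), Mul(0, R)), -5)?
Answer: 17172529936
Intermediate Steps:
Function('P')(R) = Add(-5, Pow(R, 2)) (Function('P')(R) = Add(Add(Pow(R, 2), 0), -5) = Add(Pow(R, 2), -5) = Add(-5, Pow(R, 2)))
g = 361 (g = Pow(Add(Mul(-5, -3), 4), 2) = Pow(Add(15, 4), 2) = Pow(19, 2) = 361)
Pow(Pow(Add(Function('J')(Function('P')(Add(1, Mul(-1, -4))), 1), g), 2), 2) = Pow(Pow(Add(1, 361), 2), 2) = Pow(Pow(362, 2), 2) = Pow(131044, 2) = 17172529936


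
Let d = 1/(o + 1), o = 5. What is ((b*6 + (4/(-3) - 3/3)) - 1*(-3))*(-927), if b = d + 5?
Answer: -29355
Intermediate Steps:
d = ⅙ (d = 1/(5 + 1) = 1/6 = ⅙ ≈ 0.16667)
b = 31/6 (b = ⅙ + 5 = 31/6 ≈ 5.1667)
((b*6 + (4/(-3) - 3/3)) - 1*(-3))*(-927) = (((31/6)*6 + (4/(-3) - 3/3)) - 1*(-3))*(-927) = ((31 + (4*(-⅓) - 3*⅓)) + 3)*(-927) = ((31 + (-4/3 - 1)) + 3)*(-927) = ((31 - 7/3) + 3)*(-927) = (86/3 + 3)*(-927) = (95/3)*(-927) = -29355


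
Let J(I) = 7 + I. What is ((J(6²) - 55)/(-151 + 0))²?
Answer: 144/22801 ≈ 0.0063155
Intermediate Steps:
((J(6²) - 55)/(-151 + 0))² = (((7 + 6²) - 55)/(-151 + 0))² = (((7 + 36) - 55)/(-151))² = ((43 - 55)*(-1/151))² = (-12*(-1/151))² = (12/151)² = 144/22801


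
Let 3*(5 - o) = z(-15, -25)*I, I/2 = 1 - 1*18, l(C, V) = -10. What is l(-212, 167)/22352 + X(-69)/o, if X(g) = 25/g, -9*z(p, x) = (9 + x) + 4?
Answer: -859015/46525688 ≈ -0.018463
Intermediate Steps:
z(p, x) = -13/9 - x/9 (z(p, x) = -((9 + x) + 4)/9 = -(13 + x)/9 = -13/9 - x/9)
I = -34 (I = 2*(1 - 1*18) = 2*(1 - 18) = 2*(-17) = -34)
o = 181/9 (o = 5 - (-13/9 - 1/9*(-25))*(-34)/3 = 5 - (-13/9 + 25/9)*(-34)/3 = 5 - 4*(-34)/9 = 5 - 1/3*(-136/3) = 5 + 136/9 = 181/9 ≈ 20.111)
l(-212, 167)/22352 + X(-69)/o = -10/22352 + (25/(-69))/(181/9) = -10*1/22352 + (25*(-1/69))*(9/181) = -5/11176 - 25/69*9/181 = -5/11176 - 75/4163 = -859015/46525688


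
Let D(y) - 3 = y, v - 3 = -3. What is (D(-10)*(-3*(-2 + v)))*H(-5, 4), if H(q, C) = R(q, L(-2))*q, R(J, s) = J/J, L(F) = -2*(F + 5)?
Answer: 210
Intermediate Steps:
v = 0 (v = 3 - 3 = 0)
D(y) = 3 + y
L(F) = -10 - 2*F (L(F) = -2*(5 + F) = -10 - 2*F)
R(J, s) = 1
H(q, C) = q (H(q, C) = 1*q = q)
(D(-10)*(-3*(-2 + v)))*H(-5, 4) = ((3 - 10)*(-3*(-2 + 0)))*(-5) = -(-21)*(-2)*(-5) = -7*6*(-5) = -42*(-5) = 210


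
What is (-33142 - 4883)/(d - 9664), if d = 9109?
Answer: 2535/37 ≈ 68.514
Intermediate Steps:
(-33142 - 4883)/(d - 9664) = (-33142 - 4883)/(9109 - 9664) = -38025/(-555) = -38025*(-1/555) = 2535/37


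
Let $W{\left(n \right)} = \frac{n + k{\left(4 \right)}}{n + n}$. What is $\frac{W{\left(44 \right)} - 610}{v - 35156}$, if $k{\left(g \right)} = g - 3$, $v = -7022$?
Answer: $\frac{53635}{3711664} \approx 0.01445$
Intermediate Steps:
$k{\left(g \right)} = -3 + g$ ($k{\left(g \right)} = g - 3 = -3 + g$)
$W{\left(n \right)} = \frac{1 + n}{2 n}$ ($W{\left(n \right)} = \frac{n + \left(-3 + 4\right)}{n + n} = \frac{n + 1}{2 n} = \left(1 + n\right) \frac{1}{2 n} = \frac{1 + n}{2 n}$)
$\frac{W{\left(44 \right)} - 610}{v - 35156} = \frac{\frac{1 + 44}{2 \cdot 44} - 610}{-7022 - 35156} = \frac{\frac{1}{2} \cdot \frac{1}{44} \cdot 45 - 610}{-7022 - 35156} = \frac{\frac{45}{88} - 610}{-7022 - 35156} = - \frac{53635}{88 \left(-42178\right)} = \left(- \frac{53635}{88}\right) \left(- \frac{1}{42178}\right) = \frac{53635}{3711664}$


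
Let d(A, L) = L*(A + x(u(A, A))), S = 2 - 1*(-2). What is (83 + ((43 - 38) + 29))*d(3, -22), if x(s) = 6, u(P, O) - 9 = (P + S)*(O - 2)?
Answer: -23166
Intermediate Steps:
S = 4 (S = 2 + 2 = 4)
u(P, O) = 9 + (-2 + O)*(4 + P) (u(P, O) = 9 + (P + 4)*(O - 2) = 9 + (4 + P)*(-2 + O) = 9 + (-2 + O)*(4 + P))
d(A, L) = L*(6 + A) (d(A, L) = L*(A + 6) = L*(6 + A))
(83 + ((43 - 38) + 29))*d(3, -22) = (83 + ((43 - 38) + 29))*(-22*(6 + 3)) = (83 + (5 + 29))*(-22*9) = (83 + 34)*(-198) = 117*(-198) = -23166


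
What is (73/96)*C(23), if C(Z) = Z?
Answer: 1679/96 ≈ 17.490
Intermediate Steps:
(73/96)*C(23) = (73/96)*23 = 1679/96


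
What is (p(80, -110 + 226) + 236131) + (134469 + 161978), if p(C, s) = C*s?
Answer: 541858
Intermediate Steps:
(p(80, -110 + 226) + 236131) + (134469 + 161978) = (80*(-110 + 226) + 236131) + (134469 + 161978) = (80*116 + 236131) + 296447 = (9280 + 236131) + 296447 = 245411 + 296447 = 541858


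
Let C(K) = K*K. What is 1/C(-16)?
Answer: 1/256 ≈ 0.0039063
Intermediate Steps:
C(K) = K²
1/C(-16) = 1/((-16)²) = 1/256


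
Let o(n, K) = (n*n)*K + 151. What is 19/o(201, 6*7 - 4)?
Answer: 19/1535389 ≈ 1.2375e-5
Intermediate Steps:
o(n, K) = 151 + K*n² (o(n, K) = n²*K + 151 = K*n² + 151 = 151 + K*n²)
19/o(201, 6*7 - 4) = 19/(151 + (6*7 - 4)*201²) = 19/(151 + (42 - 4)*40401) = 19/(151 + 38*40401) = 19/(151 + 1535238) = 19/1535389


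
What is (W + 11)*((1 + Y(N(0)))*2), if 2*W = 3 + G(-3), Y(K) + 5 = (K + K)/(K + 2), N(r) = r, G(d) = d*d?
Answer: -136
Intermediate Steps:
G(d) = d²
Y(K) = -5 + 2*K/(2 + K) (Y(K) = -5 + (K + K)/(K + 2) = -5 + (2*K)/(2 + K) = -5 + 2*K/(2 + K))
W = 6 (W = (3 + (-3)²)/2 = (3 + 9)/2 = (½)*12 = 6)
(W + 11)*((1 + Y(N(0)))*2) = (6 + 11)*((1 + (-10 - 3*0)/(2 + 0))*2) = 17*((1 + (-10 + 0)/2)*2) = 17*((1 + (½)*(-10))*2) = 17*((1 - 5)*2) = 17*(-4*2) = 17*(-8) = -136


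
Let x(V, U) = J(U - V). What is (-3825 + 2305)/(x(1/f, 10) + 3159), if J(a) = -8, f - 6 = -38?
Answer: -1520/3151 ≈ -0.48239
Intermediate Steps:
f = -32 (f = 6 - 38 = -32)
x(V, U) = -8
(-3825 + 2305)/(x(1/f, 10) + 3159) = (-3825 + 2305)/(-8 + 3159) = -1520/3151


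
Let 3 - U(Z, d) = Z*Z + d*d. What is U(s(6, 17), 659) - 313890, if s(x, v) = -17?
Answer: -748457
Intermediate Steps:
U(Z, d) = 3 - Z² - d² (U(Z, d) = 3 - (Z*Z + d*d) = 3 - (Z² + d²) = 3 + (-Z² - d²) = 3 - Z² - d²)
U(s(6, 17), 659) - 313890 = (3 - 1*(-17)² - 1*659²) - 313890 = (3 - 1*289 - 1*434281) - 313890 = (3 - 289 - 434281) - 313890 = -434567 - 313890 = -748457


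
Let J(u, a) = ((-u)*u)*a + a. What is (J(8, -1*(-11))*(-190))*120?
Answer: 15800400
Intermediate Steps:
J(u, a) = a - a*u² (J(u, a) = (-u²)*a + a = -a*u² + a = a - a*u²)
(J(8, -1*(-11))*(-190))*120 = (((-1*(-11))*(1 - 1*8²))*(-190))*120 = ((11*(1 - 1*64))*(-190))*120 = ((11*(1 - 64))*(-190))*120 = ((11*(-63))*(-190))*120 = -693*(-190)*120 = 131670*120 = 15800400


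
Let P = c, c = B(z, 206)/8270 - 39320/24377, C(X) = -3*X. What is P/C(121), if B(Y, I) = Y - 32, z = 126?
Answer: 161442481/36589998885 ≈ 0.0044122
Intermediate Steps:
B(Y, I) = -32 + Y
c = -161442481/100798895 (c = (-32 + 126)/8270 - 39320/24377 = 94*(1/8270) - 39320*1/24377 = 47/4135 - 39320/24377 = -161442481/100798895 ≈ -1.6016)
P = -161442481/100798895 ≈ -1.6016
P/C(121) = -161442481/(100798895*((-3*121))) = -161442481/100798895/(-363) = -161442481/100798895*(-1/363) = 161442481/36589998885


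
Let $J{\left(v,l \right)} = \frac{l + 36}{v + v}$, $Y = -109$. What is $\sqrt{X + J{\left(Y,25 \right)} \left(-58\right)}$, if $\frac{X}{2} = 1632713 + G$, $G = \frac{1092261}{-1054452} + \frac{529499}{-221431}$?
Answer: $\frac{\sqrt{24469770760980775334877146802}}{86565412682} \approx 1807.1$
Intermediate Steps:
$J{\left(v,l \right)} = \frac{36 + l}{2 v}$
$G = - \frac{38104367859}{11118493372}$ ($G = 1092261 \left(- \frac{1}{1054452}\right) + 529499 \left(- \frac{1}{221431}\right) = - \frac{364087}{351484} - \frac{529499}{221431} = - \frac{38104367859}{11118493372} \approx -3.4271$)
$X = \frac{18153270564510377}{5559246686}$ ($X = 2 \left(1632713 - \frac{38104367859}{11118493372}\right) = 2 \cdot \frac{18153270564510377}{11118493372} = \frac{18153270564510377}{5559246686} \approx 3.2654 \cdot 10^{6}$)
$\sqrt{X + J{\left(Y,25 \right)} \left(-58\right)} = \sqrt{\frac{18153270564510377}{5559246686} + \frac{36 + 25}{2 \left(-109\right)} \left(-58\right)} = \sqrt{\frac{18153270564510377}{5559246686} + \frac{1}{2} \left(- \frac{1}{109}\right) 61 \left(-58\right)} = \sqrt{\frac{18153270564510377}{5559246686} - - \frac{1769}{109}} = \sqrt{\frac{18153270564510377}{5559246686} + \frac{1769}{109}} = \sqrt{\frac{1978716325839018627}{605957888774}} = \frac{\sqrt{24469770760980775334877146802}}{86565412682}$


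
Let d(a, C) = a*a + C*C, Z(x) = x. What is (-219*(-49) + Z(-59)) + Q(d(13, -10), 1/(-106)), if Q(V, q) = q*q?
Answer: 119910593/11236 ≈ 10672.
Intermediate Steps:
d(a, C) = C² + a² (d(a, C) = a² + C² = C² + a²)
Q(V, q) = q²
(-219*(-49) + Z(-59)) + Q(d(13, -10), 1/(-106)) = (-219*(-49) - 59) + (1/(-106))² = (10731 - 59) + (-1/106)² = 10672 + 1/11236 = 119910593/11236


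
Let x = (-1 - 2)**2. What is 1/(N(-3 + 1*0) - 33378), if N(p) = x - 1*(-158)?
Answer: -1/33211 ≈ -3.0111e-5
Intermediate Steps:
x = 9 (x = (-3)**2 = 9)
N(p) = 167 (N(p) = 9 - 1*(-158) = 9 + 158 = 167)
1/(N(-3 + 1*0) - 33378) = 1/(167 - 33378) = 1/(-33211) = -1/33211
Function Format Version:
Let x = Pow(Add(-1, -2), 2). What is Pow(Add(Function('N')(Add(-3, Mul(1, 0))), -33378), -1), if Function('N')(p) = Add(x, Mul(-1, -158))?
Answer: Rational(-1, 33211) ≈ -3.0111e-5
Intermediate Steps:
x = 9 (x = Pow(-3, 2) = 9)
Function('N')(p) = 167 (Function('N')(p) = Add(9, Mul(-1, -158)) = Add(9, 158) = 167)
Pow(Add(Function('N')(Add(-3, Mul(1, 0))), -33378), -1) = Pow(Add(167, -33378), -1) = Pow(-33211, -1) = Rational(-1, 33211)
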